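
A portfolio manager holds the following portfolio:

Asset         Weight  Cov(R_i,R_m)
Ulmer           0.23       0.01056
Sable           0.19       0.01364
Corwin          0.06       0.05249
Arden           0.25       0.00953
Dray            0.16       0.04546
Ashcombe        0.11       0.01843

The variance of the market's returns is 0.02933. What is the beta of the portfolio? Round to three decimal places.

β_Ulmer = 0.01056 / 0.02933 = 0.3600
β_Sable = 0.01364 / 0.02933 = 0.4651
β_Corwin = 0.05249 / 0.02933 = 1.7896
β_Arden = 0.00953 / 0.02933 = 0.3249
β_Dray = 0.04546 / 0.02933 = 1.5499
β_Ashcombe = 0.01843 / 0.02933 = 0.6284
β_P = Σ w_i β_i = 0.23×0.3600 + 0.19×0.4651 + 0.06×1.7896 + 0.25×0.3249 + 0.16×1.5499 + 0.11×0.6284 = 0.6769

0.677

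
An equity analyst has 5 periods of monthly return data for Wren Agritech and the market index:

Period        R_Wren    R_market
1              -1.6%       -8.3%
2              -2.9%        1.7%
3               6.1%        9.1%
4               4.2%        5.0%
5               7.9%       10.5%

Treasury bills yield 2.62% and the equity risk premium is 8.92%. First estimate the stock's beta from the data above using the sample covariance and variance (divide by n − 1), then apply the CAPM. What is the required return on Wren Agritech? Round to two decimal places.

Mean R_i = (-1.6 − 2.9 + 6.1 + 4.2 + 7.9) / 5 = 2.7400%
Mean R_m = (-8.3 + 1.7 + 9.1 + 5.0 + 10.5) / 5 = 3.6000%
Σ(R_i − R̄_i)(R_m − R̄_m) = 118.4900  ⇒  Cov = 118.4900 / 4 = 29.6225
Σ(R_m − R̄_m)² = 225.0400  ⇒  Var(R_m) = 225.0400 / 4 = 56.2600
β = Cov / Var(R_m) = 29.6225 / 56.2600 = 0.5265
E(R) = R_f + β × MRP = 2.62% + 0.5265 × 8.92% = 7.32%

7.32%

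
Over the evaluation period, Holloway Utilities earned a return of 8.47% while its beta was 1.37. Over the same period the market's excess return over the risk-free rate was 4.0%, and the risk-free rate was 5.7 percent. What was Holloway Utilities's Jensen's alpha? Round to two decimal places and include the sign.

CAPM benchmark = R_f + β(R_m − R_f) = 5.7% + 1.37 × 4.0% = 11.1800%
α = actual − benchmark = 8.47% − 11.1800% = -2.71%

-2.71%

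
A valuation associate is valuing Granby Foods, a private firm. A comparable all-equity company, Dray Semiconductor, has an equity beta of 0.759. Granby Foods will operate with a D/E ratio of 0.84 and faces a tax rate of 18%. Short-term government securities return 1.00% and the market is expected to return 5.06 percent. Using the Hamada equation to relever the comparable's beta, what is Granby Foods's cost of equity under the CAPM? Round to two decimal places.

6.20%

β_L = β_U × [1 + (1 − t)(D/E)] = 0.759 × [1 + (1 − 0.18) × 0.84]
    = 0.759 × [1 + 0.82 × 0.84] = 0.759 × 1.6888 = 1.2818
MRP = 5.06% − 1.00% = 4.06%
E(R) = R_f + β_L × MRP = 1.00% + 1.2818 × 4.06% = 6.20%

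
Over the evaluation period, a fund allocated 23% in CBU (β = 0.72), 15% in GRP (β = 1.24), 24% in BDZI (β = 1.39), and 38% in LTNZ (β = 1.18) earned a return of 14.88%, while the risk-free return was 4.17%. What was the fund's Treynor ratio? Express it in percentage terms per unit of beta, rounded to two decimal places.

9.45%

β_P = 0.23×0.72 + 0.15×1.24 + 0.24×1.39 + 0.38×1.18 = 1.1336
Treynor = (R_P − R_f) / β_P = (14.88% − 4.17%) / 1.1336 = 10.71% / 1.1336 = 9.45%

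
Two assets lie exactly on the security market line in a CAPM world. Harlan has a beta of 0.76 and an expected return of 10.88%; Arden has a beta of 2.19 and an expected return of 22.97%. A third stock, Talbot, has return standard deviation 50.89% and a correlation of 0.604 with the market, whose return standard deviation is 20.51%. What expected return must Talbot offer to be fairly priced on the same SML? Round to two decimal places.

17.13%

MRP = (22.97% − 10.88%) / (2.19 − 0.76) = 8.4545%
R_f = 10.88% − 0.76 × 8.4545% = 4.4546%
β_Talbot = ρ·σ_i/σ_m = 0.604 × 50.89 / 20.51 = 1.4987
E(R_Talbot) = R_f + β × MRP = 4.4546% + 1.4987 × 8.4545% = 17.13%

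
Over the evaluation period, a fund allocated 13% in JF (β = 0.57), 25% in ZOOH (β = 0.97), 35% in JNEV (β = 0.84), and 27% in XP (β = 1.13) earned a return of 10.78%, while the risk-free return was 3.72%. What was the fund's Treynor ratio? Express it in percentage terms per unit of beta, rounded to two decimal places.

7.71%

β_P = 0.13×0.57 + 0.25×0.97 + 0.35×0.84 + 0.27×1.13 = 0.9157
Treynor = (R_P − R_f) / β_P = (10.78% − 3.72%) / 0.9157 = 7.06% / 0.9157 = 7.71%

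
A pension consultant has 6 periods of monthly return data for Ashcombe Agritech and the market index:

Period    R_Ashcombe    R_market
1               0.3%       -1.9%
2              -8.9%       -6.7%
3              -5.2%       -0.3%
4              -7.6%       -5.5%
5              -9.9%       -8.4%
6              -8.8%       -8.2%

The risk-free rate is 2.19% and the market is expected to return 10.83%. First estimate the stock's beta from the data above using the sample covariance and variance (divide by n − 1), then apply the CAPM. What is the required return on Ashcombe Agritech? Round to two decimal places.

Mean R_i = (0.3 − 8.9 − 5.2 − 7.6 − 9.9 − 8.8) / 6 = -6.6833%
Mean R_m = (-1.9 − 6.7 − 0.3 − 5.5 − 8.4 − 8.2) / 6 = -5.1667%
Σ(R_i − R̄_i)(R_m − R̄_m) = 50.5567  ⇒  Cov = 50.5567 / 5 = 10.1113
Σ(R_m − R̄_m)² = 56.4733  ⇒  Var(R_m) = 56.4733 / 5 = 11.2947
β = Cov / Var(R_m) = 10.1113 / 11.2947 = 0.8952
MRP = 10.83% − 2.19% = 8.64%
E(R) = R_f + β × MRP = 2.19% + 0.8952 × 8.64% = 9.92%

9.92%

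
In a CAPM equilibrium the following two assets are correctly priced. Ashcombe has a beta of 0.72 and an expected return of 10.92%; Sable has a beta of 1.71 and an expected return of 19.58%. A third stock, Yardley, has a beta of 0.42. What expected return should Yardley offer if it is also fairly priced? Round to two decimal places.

8.30%

MRP (SML slope) = (19.58% − 10.92%) / (1.71 − 0.72) = 8.66% / 0.99 = 8.7475%
R_f (intercept) = 10.92% − 0.72 × 8.7475% = 4.6218%
E(R_Yardley) = R_f + β × MRP = 4.6218% + 0.42 × 8.7475% = 8.30%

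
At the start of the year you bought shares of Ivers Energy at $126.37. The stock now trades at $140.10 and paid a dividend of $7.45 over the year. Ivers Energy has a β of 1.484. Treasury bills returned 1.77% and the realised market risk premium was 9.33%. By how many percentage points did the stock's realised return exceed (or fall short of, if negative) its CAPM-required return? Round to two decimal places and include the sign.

Realised HPR = (P1 + D1 − P0) / P0 = (140.10 + 7.45 − 126.37) / 126.37 = 21.18 / 126.37 = 16.7603%
CAPM required = R_f + β·MRP = 1.77% + 1.484 × 9.33% = 15.61572%
α = realised − required = 16.7603% − 15.61572% = +1.14%

+1.14%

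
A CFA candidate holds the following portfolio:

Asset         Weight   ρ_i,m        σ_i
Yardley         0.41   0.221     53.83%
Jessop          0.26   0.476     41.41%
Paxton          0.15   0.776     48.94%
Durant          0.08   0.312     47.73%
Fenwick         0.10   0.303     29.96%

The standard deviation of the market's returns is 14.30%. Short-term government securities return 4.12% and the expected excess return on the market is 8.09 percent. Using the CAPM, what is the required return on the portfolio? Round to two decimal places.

β_Yardley = 0.221 × 53.83% / 14.30% = 0.8319
β_Jessop = 0.476 × 41.41% / 14.30% = 1.3784
β_Paxton = 0.776 × 48.94% / 14.30% = 2.6558
β_Durant = 0.312 × 47.73% / 14.30% = 1.0414
β_Fenwick = 0.303 × 29.96% / 14.30% = 0.6348
β_P = Σ w_i β_i = 0.41×0.8319 + 0.26×1.3784 + 0.15×2.6558 + 0.08×1.0414 + 0.10×0.6348 = 1.2446
E(R_P) = R_f + β_P × MRP = 4.12% + 1.2446 × 8.09% = 14.19%

14.19%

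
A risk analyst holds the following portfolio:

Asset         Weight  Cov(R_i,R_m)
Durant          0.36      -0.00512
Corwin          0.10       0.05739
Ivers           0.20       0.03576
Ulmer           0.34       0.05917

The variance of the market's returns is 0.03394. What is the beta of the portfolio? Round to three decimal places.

β_Durant = -0.00512 / 0.03394 = -0.1509
β_Corwin = 0.05739 / 0.03394 = 1.6909
β_Ivers = 0.03576 / 0.03394 = 1.0536
β_Ulmer = 0.05917 / 0.03394 = 1.7434
β_P = Σ w_i β_i = 0.36×-0.1509 + 0.10×1.6909 + 0.20×1.0536 + 0.34×1.7434 = 0.9182

0.918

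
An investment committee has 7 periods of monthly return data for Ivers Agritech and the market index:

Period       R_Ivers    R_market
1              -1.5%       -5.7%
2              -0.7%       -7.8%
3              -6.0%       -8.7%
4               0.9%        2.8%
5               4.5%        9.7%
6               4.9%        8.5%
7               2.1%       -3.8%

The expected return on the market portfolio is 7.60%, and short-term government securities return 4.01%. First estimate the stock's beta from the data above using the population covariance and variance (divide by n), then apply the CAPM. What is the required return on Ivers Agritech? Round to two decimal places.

5.52%

Mean R_i = (-1.5 − 0.7 − 6.0 + 0.9 + 4.5 + 4.9 + 2.1) / 7 = 0.6000%
Mean R_m = (-5.7 − 7.8 − 8.7 + 2.8 + 9.7 + 8.5 − 3.8) / 7 = -0.7143%
Σ(R_i − R̄_i)(R_m − R̄_m) = 149.0500  ⇒  Cov = 149.0500 / 7 = 21.2929
Σ(R_m − R̄_m)² = 354.0686  ⇒  Var(R_m) = 354.0686 / 7 = 50.5812
β = Cov / Var(R_m) = 21.2929 / 50.5812 = 0.4210
MRP = 7.60% − 4.01% = 3.59%
E(R) = R_f + β × MRP = 4.01% + 0.4210 × 3.59% = 5.52%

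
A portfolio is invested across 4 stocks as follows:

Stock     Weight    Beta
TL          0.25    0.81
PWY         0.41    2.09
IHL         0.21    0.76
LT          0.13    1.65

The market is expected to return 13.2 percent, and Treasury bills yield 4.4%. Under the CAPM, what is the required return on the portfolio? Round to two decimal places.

17.01%

β_P = Σ w_i β_i = 0.25×0.81 + 0.41×2.09 + 0.21×0.76 + 0.13×1.65 = 1.4335
MRP = 13.2% − 4.4% = 8.80%
E(R_P) = R_f + β_P × MRP = 4.4% + 1.4335 × 8.8% = 17.01%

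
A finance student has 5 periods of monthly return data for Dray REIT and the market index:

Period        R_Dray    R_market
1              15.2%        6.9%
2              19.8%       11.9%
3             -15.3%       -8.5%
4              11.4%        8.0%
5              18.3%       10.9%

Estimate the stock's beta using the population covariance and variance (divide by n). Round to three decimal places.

Mean R_i = (15.2 + 19.8 − 15.3 + 11.4 + 18.3) / 5 = 9.8800%
Mean R_m = (6.9 + 11.9 − 8.5 + 8.0 + 10.9) / 5 = 5.8400%
Σ(R_i − R̄_i)(R_m − R̄_m) = 472.7240  ⇒  Cov = 472.7240 / 5 = 94.5448
Σ(R_m − R̄_m)² = 273.7520  ⇒  Var(R_m) = 273.7520 / 5 = 54.7504
β = Cov / Var(R_m) = 94.5448 / 54.7504 = 1.7268

1.727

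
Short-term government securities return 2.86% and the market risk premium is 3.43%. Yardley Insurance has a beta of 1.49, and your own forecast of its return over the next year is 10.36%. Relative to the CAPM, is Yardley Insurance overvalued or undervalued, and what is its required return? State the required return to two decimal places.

Undervalued; required return 7.97%

Required return = R_f + β·MRP = 2.86% + 1.49 × 3.43% = 7.97%
Forecast 10.36% > required 7.97% → the stock plots above the SML → undervalued.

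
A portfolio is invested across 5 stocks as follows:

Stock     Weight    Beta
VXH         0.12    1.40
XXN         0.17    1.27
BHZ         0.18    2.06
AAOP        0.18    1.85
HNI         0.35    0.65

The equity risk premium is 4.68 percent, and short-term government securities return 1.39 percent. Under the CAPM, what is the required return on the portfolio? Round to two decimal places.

β_P = Σ w_i β_i = 0.12×1.40 + 0.17×1.27 + 0.18×2.06 + 0.18×1.85 + 0.35×0.65 = 1.3152
E(R_P) = R_f + β_P × MRP = 1.39% + 1.3152 × 4.68% = 7.55%

7.55%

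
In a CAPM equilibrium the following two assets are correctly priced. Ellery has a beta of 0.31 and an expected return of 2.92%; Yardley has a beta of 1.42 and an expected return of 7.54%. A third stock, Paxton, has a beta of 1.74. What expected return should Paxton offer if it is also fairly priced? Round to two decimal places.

MRP (SML slope) = (7.54% − 2.92%) / (1.42 − 0.31) = 4.62% / 1.11 = 4.1622%
R_f (intercept) = 2.92% − 0.31 × 4.1622% = 1.6297%
E(R_Paxton) = R_f + β × MRP = 1.6297% + 1.74 × 4.1622% = 8.87%

8.87%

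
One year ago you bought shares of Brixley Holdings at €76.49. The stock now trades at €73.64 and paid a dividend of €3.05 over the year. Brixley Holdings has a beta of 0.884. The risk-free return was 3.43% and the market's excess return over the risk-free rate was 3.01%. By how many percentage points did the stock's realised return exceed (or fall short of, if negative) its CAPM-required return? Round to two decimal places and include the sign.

Realised HPR = (P1 + D1 − P0) / P0 = (73.64 + 3.05 − 76.49) / 76.49 = 0.20 / 76.49 = 0.2615%
CAPM required = R_f + β·MRP = 3.43% + 0.884 × 3.01% = 6.09084%
α = realised − required = 0.2615% − 6.09084% = -5.83%

-5.83%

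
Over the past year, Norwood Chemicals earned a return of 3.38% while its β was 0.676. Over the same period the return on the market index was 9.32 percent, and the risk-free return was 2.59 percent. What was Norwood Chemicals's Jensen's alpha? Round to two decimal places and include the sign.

-3.76%

Market excess return = 9.32% − 2.59% = 6.73%
CAPM benchmark = R_f + β(R_m − R_f) = 2.59% + 0.676 × 6.73% = 7.13948%
α = actual − benchmark = 3.38% − 7.13948% = -3.76%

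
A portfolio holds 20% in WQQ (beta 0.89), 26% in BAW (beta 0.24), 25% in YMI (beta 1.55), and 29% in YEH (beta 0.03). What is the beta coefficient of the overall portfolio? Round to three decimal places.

0.637

β_P = Σ w_i β_i = 0.20×0.89 + 0.26×0.24 + 0.25×1.55 + 0.29×0.03 = 0.6366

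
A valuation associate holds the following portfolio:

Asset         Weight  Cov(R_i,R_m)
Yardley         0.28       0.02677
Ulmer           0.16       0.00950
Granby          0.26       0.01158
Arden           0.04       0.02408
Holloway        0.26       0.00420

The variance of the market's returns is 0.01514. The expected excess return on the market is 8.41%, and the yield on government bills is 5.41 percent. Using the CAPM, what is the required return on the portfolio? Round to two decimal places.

β_Yardley = 0.02677 / 0.01514 = 1.7682
β_Ulmer = 0.00950 / 0.01514 = 0.6275
β_Granby = 0.01158 / 0.01514 = 0.7649
β_Arden = 0.02408 / 0.01514 = 1.5905
β_Holloway = 0.00420 / 0.01514 = 0.2774
β_P = Σ w_i β_i = 0.28×1.7682 + 0.16×0.6275 + 0.26×0.7649 + 0.04×1.5905 + 0.26×0.2774 = 0.9301
E(R_P) = R_f + β_P × MRP = 5.41% + 0.9301 × 8.41% = 13.23%

13.23%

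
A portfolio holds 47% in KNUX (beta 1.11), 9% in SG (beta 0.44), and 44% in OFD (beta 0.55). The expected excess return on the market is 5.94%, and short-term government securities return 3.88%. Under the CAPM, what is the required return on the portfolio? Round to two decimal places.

β_P = Σ w_i β_i = 0.47×1.11 + 0.09×0.44 + 0.44×0.55 = 0.8033
E(R_P) = R_f + β_P × MRP = 3.88% + 0.8033 × 5.94% = 8.65%

8.65%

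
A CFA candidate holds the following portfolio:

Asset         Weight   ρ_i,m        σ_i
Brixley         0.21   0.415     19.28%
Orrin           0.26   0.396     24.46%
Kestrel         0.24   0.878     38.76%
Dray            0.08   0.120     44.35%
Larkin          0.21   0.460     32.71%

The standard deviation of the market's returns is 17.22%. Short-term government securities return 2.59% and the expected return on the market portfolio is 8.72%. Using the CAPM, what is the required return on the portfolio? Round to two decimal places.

β_Brixley = 0.415 × 19.28% / 17.22% = 0.4646
β_Orrin = 0.396 × 24.46% / 17.22% = 0.5625
β_Kestrel = 0.878 × 38.76% / 17.22% = 1.9763
β_Dray = 0.120 × 44.35% / 17.22% = 0.3091
β_Larkin = 0.460 × 32.71% / 17.22% = 0.8738
β_P = Σ w_i β_i = 0.21×0.4646 + 0.26×0.5625 + 0.24×1.9763 + 0.08×0.3091 + 0.21×0.8738 = 0.9264
MRP = 8.72% − 2.59% = 6.13%
E(R_P) = R_f + β_P × MRP = 2.59% + 0.9264 × 6.13% = 8.27%

8.27%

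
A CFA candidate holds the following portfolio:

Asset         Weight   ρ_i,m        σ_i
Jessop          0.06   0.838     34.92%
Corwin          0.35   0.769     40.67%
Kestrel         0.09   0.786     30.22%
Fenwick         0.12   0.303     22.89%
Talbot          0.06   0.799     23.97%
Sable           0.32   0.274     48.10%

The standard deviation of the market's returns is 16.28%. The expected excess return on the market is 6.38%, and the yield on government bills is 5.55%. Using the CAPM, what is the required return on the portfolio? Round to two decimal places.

13.79%

β_Jessop = 0.838 × 34.92% / 16.28% = 1.7975
β_Corwin = 0.769 × 40.67% / 16.28% = 1.9211
β_Kestrel = 0.786 × 30.22% / 16.28% = 1.4590
β_Fenwick = 0.303 × 22.89% / 16.28% = 0.4260
β_Talbot = 0.799 × 23.97% / 16.28% = 1.1764
β_Sable = 0.274 × 48.10% / 16.28% = 0.8095
β_P = Σ w_i β_i = 0.06×1.7975 + 0.35×1.9211 + 0.09×1.4590 + 0.12×0.4260 + 0.06×1.1764 + 0.32×0.8095 = 1.2923
E(R_P) = R_f + β_P × MRP = 5.55% + 1.2923 × 6.38% = 13.79%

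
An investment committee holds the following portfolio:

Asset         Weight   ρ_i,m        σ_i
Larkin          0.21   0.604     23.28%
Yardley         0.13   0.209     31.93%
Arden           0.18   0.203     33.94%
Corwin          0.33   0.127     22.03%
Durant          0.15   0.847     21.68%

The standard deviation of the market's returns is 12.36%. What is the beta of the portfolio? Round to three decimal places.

0.707

β_Larkin = 0.604 × 23.28% / 12.36% = 1.1376
β_Yardley = 0.209 × 31.93% / 12.36% = 0.5399
β_Arden = 0.203 × 33.94% / 12.36% = 0.5574
β_Corwin = 0.127 × 22.03% / 12.36% = 0.2264
β_Durant = 0.847 × 21.68% / 12.36% = 1.4857
β_P = Σ w_i β_i = 0.21×1.1376 + 0.13×0.5399 + 0.18×0.5574 + 0.33×0.2264 + 0.15×1.4857 = 0.7070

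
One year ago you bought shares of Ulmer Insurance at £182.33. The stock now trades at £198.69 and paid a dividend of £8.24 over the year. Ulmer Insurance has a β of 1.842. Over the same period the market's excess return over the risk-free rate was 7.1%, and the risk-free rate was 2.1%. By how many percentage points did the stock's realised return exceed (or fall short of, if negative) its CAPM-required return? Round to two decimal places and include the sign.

-1.69%

Realised HPR = (P1 + D1 − P0) / P0 = (198.69 + 8.24 − 182.33) / 182.33 = 24.60 / 182.33 = 13.4920%
CAPM required = R_f + β·MRP = 2.1% + 1.842 × 7.1% = 15.1782%
α = realised − required = 13.4920% − 15.1782% = -1.69%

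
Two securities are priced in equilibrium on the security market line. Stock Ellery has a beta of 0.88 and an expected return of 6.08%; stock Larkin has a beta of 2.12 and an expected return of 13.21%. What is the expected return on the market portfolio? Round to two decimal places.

6.77%

Both satisfy E(R) = R_f + β·MRP, so the slope of the SML is
MRP = (13.21% − 6.08%) / (2.12 − 0.88) = 7.13% / 1.24 = 5.7500%
R_f = E(R_Ellery) − β_Ellery·MRP = 6.08% − 0.88 × 5.7500% = 1.0200%
E(R_m) = R_f + MRP = 1.0200% + 5.7500% = 6.77%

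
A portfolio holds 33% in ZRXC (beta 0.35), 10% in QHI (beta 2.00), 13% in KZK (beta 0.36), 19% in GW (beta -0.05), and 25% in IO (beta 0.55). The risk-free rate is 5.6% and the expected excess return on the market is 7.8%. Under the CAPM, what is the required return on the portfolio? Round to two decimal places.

9.42%

β_P = Σ w_i β_i = 0.33×0.35 + 0.10×2.00 + 0.13×0.36 + 0.19×-0.05 + 0.25×0.55 = 0.4903
E(R_P) = R_f + β_P × MRP = 5.6% + 0.4903 × 7.8% = 9.42%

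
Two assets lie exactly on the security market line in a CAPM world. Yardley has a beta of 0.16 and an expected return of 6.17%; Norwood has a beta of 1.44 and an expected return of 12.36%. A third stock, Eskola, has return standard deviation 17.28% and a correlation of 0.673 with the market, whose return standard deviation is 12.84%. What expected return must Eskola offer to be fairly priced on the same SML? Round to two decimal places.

9.78%

MRP = (12.36% − 6.17%) / (1.44 − 0.16) = 4.8359%
R_f = 6.17% − 0.16 × 4.8359% = 5.3963%
β_Eskola = ρ·σ_i/σ_m = 0.673 × 17.28 / 12.84 = 0.9057
E(R_Eskola) = R_f + β × MRP = 5.3963% + 0.9057 × 4.8359% = 9.78%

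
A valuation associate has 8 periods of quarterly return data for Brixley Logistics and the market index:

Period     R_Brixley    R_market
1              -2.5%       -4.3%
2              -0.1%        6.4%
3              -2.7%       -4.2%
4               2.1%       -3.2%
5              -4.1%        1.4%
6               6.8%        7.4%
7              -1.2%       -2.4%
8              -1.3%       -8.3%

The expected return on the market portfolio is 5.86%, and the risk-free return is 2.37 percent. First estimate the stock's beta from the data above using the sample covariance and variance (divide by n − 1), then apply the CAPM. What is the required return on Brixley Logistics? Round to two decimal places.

Mean R_i = (-2.5 − 0.1 − 2.7 + 2.1 − 4.1 + 6.8 − 1.2 − 1.3) / 8 = -0.3750%
Mean R_m = (-4.3 + 6.4 − 4.2 − 3.2 + 1.4 + 7.4 − 2.4 − 8.3) / 8 = -0.9000%
Σ(R_i − R̄_i)(R_m − R̄_m) = 70.2800  ⇒  Cov = 70.2800 / 7 = 10.0400
Σ(R_m − R̄_m)² = 212.2200  ⇒  Var(R_m) = 212.2200 / 7 = 30.3171
β = Cov / Var(R_m) = 10.0400 / 30.3171 = 0.3312
MRP = 5.86% − 2.37% = 3.49%
E(R) = R_f + β × MRP = 2.37% + 0.3312 × 3.49% = 3.53%

3.53%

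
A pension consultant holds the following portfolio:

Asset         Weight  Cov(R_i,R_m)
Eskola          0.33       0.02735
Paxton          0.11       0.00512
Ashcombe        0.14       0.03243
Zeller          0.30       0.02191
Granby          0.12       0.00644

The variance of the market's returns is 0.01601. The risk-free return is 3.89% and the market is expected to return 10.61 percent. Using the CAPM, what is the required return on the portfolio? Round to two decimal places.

β_Eskola = 0.02735 / 0.01601 = 1.7083
β_Paxton = 0.00512 / 0.01601 = 0.3198
β_Ashcombe = 0.03243 / 0.01601 = 2.0256
β_Zeller = 0.02191 / 0.01601 = 1.3685
β_Granby = 0.00644 / 0.01601 = 0.4022
β_P = Σ w_i β_i = 0.33×1.7083 + 0.11×0.3198 + 0.14×2.0256 + 0.30×1.3685 + 0.12×0.4022 = 1.3413
MRP = 10.61% − 3.89% = 6.72%
E(R_P) = R_f + β_P × MRP = 3.89% + 1.3413 × 6.72% = 12.90%

12.90%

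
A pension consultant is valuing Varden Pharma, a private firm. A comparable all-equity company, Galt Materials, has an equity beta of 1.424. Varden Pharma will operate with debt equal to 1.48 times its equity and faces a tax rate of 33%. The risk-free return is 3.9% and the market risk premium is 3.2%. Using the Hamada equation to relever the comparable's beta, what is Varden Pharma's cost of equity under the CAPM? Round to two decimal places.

12.98%

β_L = β_U × [1 + (1 − t)(D/E)] = 1.424 × [1 + (1 − 0.33) × 1.48]
    = 1.424 × [1 + 0.67 × 1.48] = 1.424 × 1.9916 = 2.8360
E(R) = R_f + β_L × MRP = 3.9% + 2.8360 × 3.2% = 12.98%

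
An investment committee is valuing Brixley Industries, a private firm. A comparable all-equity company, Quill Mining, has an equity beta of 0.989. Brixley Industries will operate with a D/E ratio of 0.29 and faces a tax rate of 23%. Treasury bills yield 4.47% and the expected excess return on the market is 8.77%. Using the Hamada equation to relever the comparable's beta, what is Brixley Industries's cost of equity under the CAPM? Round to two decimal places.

β_L = β_U × [1 + (1 − t)(D/E)] = 0.989 × [1 + (1 − 0.23) × 0.29]
    = 0.989 × [1 + 0.77 × 0.29] = 0.989 × 1.2233 = 1.2098
E(R) = R_f + β_L × MRP = 4.47% + 1.2098 × 8.77% = 15.08%

15.08%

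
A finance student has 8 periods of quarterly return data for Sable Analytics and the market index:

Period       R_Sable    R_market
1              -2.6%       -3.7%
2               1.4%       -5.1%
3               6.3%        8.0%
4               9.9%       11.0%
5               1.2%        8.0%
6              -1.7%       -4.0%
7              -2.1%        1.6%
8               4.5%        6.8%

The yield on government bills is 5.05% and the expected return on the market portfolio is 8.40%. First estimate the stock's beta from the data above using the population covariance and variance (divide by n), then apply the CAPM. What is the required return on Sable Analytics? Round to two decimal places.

6.87%

Mean R_i = (-2.6 + 1.4 + 6.3 + 9.9 + 1.2 − 1.7 − 2.1 + 4.5) / 8 = 2.1125%
Mean R_m = (-3.7 − 5.1 + 8.0 + 11.0 + 8.0 − 4.0 + 1.6 + 6.8) / 8 = 2.8250%
Σ(R_i − R̄_i)(R_m − R̄_m) = 157.6775  ⇒  Cov = 157.6775 / 8 = 19.7097
Σ(R_m − R̄_m)² = 289.6550  ⇒  Var(R_m) = 289.6550 / 8 = 36.2069
β = Cov / Var(R_m) = 19.7097 / 36.2069 = 0.5444
MRP = 8.40% − 5.05% = 3.35%
E(R) = R_f + β × MRP = 5.05% + 0.5444 × 3.35% = 6.87%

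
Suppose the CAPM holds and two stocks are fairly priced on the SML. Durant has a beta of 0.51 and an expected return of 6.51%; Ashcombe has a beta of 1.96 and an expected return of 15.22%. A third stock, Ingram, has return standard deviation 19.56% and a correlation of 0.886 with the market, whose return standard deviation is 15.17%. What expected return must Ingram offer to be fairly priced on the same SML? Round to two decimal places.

MRP = (15.22% − 6.51%) / (1.96 − 0.51) = 6.0069%
R_f = 6.51% − 0.51 × 6.0069% = 3.4465%
β_Ingram = ρ·σ_i/σ_m = 0.886 × 19.56 / 15.17 = 1.1424
E(R_Ingram) = R_f + β × MRP = 3.4465% + 1.1424 × 6.0069% = 10.31%

10.31%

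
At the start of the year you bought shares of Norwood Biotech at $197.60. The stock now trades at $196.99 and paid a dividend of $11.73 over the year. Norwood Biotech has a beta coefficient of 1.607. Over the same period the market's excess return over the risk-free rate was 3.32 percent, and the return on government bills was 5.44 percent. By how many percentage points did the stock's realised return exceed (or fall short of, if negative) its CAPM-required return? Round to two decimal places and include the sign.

-5.15%

Realised HPR = (P1 + D1 − P0) / P0 = (196.99 + 11.73 − 197.60) / 197.60 = 11.12 / 197.60 = 5.6275%
CAPM required = R_f + β·MRP = 5.44% + 1.607 × 3.32% = 10.77524%
α = realised − required = 5.6275% − 10.77524% = -5.15%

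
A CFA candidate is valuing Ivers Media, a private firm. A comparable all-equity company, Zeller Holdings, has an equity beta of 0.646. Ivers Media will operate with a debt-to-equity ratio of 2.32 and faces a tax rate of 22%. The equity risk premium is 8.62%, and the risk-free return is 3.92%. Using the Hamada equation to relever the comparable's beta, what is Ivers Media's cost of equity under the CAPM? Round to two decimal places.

19.57%

β_L = β_U × [1 + (1 − t)(D/E)] = 0.646 × [1 + (1 − 0.22) × 2.32]
    = 0.646 × [1 + 0.78 × 2.32] = 0.646 × 2.8096 = 1.8150
E(R) = R_f + β_L × MRP = 3.92% + 1.8150 × 8.62% = 19.57%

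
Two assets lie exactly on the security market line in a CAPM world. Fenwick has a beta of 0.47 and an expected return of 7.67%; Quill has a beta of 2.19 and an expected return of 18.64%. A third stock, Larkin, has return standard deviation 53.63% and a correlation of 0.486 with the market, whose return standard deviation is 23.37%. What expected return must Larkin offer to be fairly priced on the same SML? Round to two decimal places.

11.79%

MRP = (18.64% − 7.67%) / (2.19 − 0.47) = 6.3779%
R_f = 7.67% − 0.47 × 6.3779% = 4.6724%
β_Larkin = ρ·σ_i/σ_m = 0.486 × 53.63 / 23.37 = 1.1153
E(R_Larkin) = R_f + β × MRP = 4.6724% + 1.1153 × 6.3779% = 11.79%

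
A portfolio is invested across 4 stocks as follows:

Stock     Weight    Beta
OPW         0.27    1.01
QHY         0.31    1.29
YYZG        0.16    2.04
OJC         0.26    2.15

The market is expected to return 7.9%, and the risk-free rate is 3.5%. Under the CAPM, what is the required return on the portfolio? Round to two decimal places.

β_P = Σ w_i β_i = 0.27×1.01 + 0.31×1.29 + 0.16×2.04 + 0.26×2.15 = 1.5580
MRP = 7.9% − 3.5% = 4.40%
E(R_P) = R_f + β_P × MRP = 3.5% + 1.5580 × 4.4% = 10.36%

10.36%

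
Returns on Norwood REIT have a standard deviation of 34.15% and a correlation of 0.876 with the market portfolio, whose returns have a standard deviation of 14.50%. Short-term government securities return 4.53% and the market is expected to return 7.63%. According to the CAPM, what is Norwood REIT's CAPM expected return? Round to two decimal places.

β = ρ × σ_i / σ_m = 0.876 × 34.15% / 14.50% = 2.0631
MRP = 7.63% − 4.53% = 3.10%
E(R) = 4.53% + 2.0631 × 3.10% = 10.93%

10.93%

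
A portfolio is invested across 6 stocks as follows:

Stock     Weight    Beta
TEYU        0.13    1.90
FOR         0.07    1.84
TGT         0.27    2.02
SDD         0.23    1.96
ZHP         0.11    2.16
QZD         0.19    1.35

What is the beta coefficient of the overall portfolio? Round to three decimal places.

β_P = Σ w_i β_i = 0.13×1.90 + 0.07×1.84 + 0.27×2.02 + 0.23×1.96 + 0.11×2.16 + 0.19×1.35 = 1.8661

1.866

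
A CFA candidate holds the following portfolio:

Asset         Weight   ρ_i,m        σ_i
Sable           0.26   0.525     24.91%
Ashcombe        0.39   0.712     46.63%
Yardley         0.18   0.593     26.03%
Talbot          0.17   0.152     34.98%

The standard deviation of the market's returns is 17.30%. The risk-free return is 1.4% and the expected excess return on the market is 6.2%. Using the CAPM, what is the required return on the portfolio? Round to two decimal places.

8.58%

β_Sable = 0.525 × 24.91% / 17.30% = 0.7559
β_Ashcombe = 0.712 × 46.63% / 17.30% = 1.9191
β_Yardley = 0.593 × 26.03% / 17.30% = 0.8922
β_Talbot = 0.152 × 34.98% / 17.30% = 0.3073
β_P = Σ w_i β_i = 0.26×0.7559 + 0.39×1.9191 + 0.18×0.8922 + 0.17×0.3073 = 1.1578
E(R_P) = R_f + β_P × MRP = 1.4% + 1.1578 × 6.2% = 8.58%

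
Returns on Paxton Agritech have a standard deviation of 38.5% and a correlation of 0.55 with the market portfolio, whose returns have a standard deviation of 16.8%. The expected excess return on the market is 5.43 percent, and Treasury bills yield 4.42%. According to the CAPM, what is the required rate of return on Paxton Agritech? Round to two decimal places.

β = ρ × σ_i / σ_m = 0.55 × 38.5% / 16.8% = 1.2604
E(R) = 4.42% + 1.2604 × 5.43% = 11.26%

11.26%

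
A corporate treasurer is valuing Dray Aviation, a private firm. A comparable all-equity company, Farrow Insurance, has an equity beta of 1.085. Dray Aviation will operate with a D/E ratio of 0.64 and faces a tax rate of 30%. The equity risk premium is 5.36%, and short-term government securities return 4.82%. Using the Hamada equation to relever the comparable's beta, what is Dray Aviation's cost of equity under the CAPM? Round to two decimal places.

β_L = β_U × [1 + (1 − t)(D/E)] = 1.085 × [1 + (1 − 0.30) × 0.64]
    = 1.085 × [1 + 0.70 × 0.64] = 1.085 × 1.4480 = 1.5711
E(R) = R_f + β_L × MRP = 4.82% + 1.5711 × 5.36% = 13.24%

13.24%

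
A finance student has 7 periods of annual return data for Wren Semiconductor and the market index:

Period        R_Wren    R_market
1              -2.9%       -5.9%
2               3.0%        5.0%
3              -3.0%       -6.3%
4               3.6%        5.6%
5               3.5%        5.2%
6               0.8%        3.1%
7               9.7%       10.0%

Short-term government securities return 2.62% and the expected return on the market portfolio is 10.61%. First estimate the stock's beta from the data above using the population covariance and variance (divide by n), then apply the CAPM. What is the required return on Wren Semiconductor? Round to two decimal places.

8.02%

Mean R_i = (-2.9 + 3.0 − 3.0 + 3.6 + 3.5 + 0.8 + 9.7) / 7 = 2.1000%
Mean R_m = (-5.9 + 5.0 − 6.3 + 5.6 + 5.2 + 3.1 + 10.0) / 7 = 2.3857%
Σ(R_i − R̄_i)(R_m − R̄_m) = 153.7800  ⇒  Cov = 153.7800 / 7 = 21.9686
Σ(R_m − R̄_m)² = 227.6686  ⇒  Var(R_m) = 227.6686 / 7 = 32.5241
β = Cov / Var(R_m) = 21.9686 / 32.5241 = 0.6755
MRP = 10.61% − 2.62% = 7.99%
E(R) = R_f + β × MRP = 2.62% + 0.6755 × 7.99% = 8.02%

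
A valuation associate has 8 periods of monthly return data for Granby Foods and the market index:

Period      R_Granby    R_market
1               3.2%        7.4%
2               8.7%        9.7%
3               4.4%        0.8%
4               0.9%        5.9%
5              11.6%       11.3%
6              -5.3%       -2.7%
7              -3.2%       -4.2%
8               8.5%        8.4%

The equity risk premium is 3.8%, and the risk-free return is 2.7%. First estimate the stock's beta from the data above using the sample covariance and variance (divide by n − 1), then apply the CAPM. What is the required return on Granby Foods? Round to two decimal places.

Mean R_i = (3.2 + 8.7 + 4.4 + 0.9 + 11.6 − 5.3 − 3.2 + 8.5) / 8 = 3.6000%
Mean R_m = (7.4 + 9.7 + 0.8 + 5.9 + 11.3 − 2.7 − 4.2 + 8.4) / 8 = 4.5750%
Σ(R_i − R̄_i)(R_m − R̄_m) = 215.3700  ⇒  Cov = 215.3700 / 7 = 30.7671
Σ(R_m − R̄_m)² = 240.0350  ⇒  Var(R_m) = 240.0350 / 7 = 34.2907
β = Cov / Var(R_m) = 30.7671 / 34.2907 = 0.8972
E(R) = R_f + β × MRP = 2.7% + 0.8972 × 3.8% = 6.11%

6.11%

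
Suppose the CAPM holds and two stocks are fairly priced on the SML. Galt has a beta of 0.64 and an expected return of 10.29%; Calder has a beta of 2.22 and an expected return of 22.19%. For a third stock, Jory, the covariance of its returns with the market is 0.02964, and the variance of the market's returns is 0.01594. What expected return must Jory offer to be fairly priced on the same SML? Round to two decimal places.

MRP = (22.19% − 10.29%) / (2.22 − 0.64) = 7.5316%
R_f = 10.29% − 0.64 × 7.5316% = 5.4698%
β_Jory = Cov / Var(R_m) = 0.02964 / 0.01594 = 1.8595
E(R_Jory) = R_f + β × MRP = 5.4698% + 1.8595 × 7.5316% = 19.47%

19.47%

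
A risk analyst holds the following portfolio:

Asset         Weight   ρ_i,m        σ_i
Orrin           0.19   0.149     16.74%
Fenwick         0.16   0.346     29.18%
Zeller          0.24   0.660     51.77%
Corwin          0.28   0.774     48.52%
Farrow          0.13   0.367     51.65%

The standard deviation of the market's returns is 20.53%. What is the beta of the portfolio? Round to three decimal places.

β_Orrin = 0.149 × 16.74% / 20.53% = 0.1215
β_Fenwick = 0.346 × 29.18% / 20.53% = 0.4918
β_Zeller = 0.660 × 51.77% / 20.53% = 1.6643
β_Corwin = 0.774 × 48.52% / 20.53% = 1.8292
β_Farrow = 0.367 × 51.65% / 20.53% = 0.9233
β_P = Σ w_i β_i = 0.19×0.1215 + 0.16×0.4918 + 0.24×1.6643 + 0.28×1.8292 + 0.13×0.9233 = 1.1334

1.133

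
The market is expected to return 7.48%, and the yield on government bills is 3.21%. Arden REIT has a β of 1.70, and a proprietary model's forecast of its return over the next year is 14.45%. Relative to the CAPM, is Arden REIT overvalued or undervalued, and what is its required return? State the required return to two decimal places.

Undervalued; required return 10.47%

MRP = 7.48% − 3.21% = 4.27%
Required return = R_f + β·MRP = 3.21% + 1.70 × 4.27% = 10.47%
Forecast 14.45% > required 10.47% → the stock plots above the SML → undervalued.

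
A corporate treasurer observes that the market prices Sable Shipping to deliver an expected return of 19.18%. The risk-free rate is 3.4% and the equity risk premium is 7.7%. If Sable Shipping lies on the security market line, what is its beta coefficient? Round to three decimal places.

2.049

β = (E(R) − R_f) / MRP = (19.18% − 3.4%) / 7.7% = 15.78% / 7.7% = 2.049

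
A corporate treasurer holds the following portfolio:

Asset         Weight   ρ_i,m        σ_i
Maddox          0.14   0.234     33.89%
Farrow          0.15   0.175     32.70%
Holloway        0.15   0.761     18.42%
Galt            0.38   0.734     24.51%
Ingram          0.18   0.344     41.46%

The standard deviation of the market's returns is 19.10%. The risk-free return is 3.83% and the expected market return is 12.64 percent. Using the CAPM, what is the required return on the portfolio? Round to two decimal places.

10.05%

β_Maddox = 0.234 × 33.89% / 19.10% = 0.4152
β_Farrow = 0.175 × 32.70% / 19.10% = 0.2996
β_Holloway = 0.761 × 18.42% / 19.10% = 0.7339
β_Galt = 0.734 × 24.51% / 19.10% = 0.9419
β_Ingram = 0.344 × 41.46% / 19.10% = 0.7467
β_P = Σ w_i β_i = 0.14×0.4152 + 0.15×0.2996 + 0.15×0.7339 + 0.38×0.9419 + 0.18×0.7467 = 0.7055
MRP = 12.64% − 3.83% = 8.81%
E(R_P) = R_f + β_P × MRP = 3.83% + 0.7055 × 8.81% = 10.05%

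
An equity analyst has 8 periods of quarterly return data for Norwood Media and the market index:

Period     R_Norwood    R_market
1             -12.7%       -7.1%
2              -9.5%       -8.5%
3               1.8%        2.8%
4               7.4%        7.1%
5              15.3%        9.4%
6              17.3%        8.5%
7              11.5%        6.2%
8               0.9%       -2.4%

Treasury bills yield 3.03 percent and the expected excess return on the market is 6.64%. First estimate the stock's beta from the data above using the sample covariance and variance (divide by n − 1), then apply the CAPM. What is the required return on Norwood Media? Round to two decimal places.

Mean R_i = (-12.7 − 9.5 + 1.8 + 7.4 + 15.3 + 17.3 + 11.5 + 0.9) / 8 = 4.0000%
Mean R_m = (-7.1 − 8.5 + 2.8 + 7.1 + 9.4 + 8.5 + 6.2 − 2.4) / 8 = 2.0000%
Σ(R_i − R̄_i)(R_m − R̄_m) = 524.5100  ⇒  Cov = 524.5100 / 7 = 74.9300
Σ(R_m − R̄_m)² = 353.7200  ⇒  Var(R_m) = 353.7200 / 7 = 50.5314
β = Cov / Var(R_m) = 74.9300 / 50.5314 = 1.4828
E(R) = R_f + β × MRP = 3.03% + 1.4828 × 6.64% = 12.88%

12.88%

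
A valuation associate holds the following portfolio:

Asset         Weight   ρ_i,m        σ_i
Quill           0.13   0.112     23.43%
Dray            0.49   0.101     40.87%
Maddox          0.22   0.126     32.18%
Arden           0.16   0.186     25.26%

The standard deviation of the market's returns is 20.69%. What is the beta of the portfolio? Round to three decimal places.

β_Quill = 0.112 × 23.43% / 20.69% = 0.1268
β_Dray = 0.101 × 40.87% / 20.69% = 0.1995
β_Maddox = 0.126 × 32.18% / 20.69% = 0.1960
β_Arden = 0.186 × 25.26% / 20.69% = 0.2271
β_P = Σ w_i β_i = 0.13×0.1268 + 0.49×0.1995 + 0.22×0.1960 + 0.16×0.2271 = 0.1937

0.194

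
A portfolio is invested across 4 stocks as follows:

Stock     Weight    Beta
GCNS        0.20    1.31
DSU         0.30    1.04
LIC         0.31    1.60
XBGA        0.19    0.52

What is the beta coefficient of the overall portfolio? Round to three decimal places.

β_P = Σ w_i β_i = 0.20×1.31 + 0.30×1.04 + 0.31×1.60 + 0.19×0.52 = 1.1688

1.169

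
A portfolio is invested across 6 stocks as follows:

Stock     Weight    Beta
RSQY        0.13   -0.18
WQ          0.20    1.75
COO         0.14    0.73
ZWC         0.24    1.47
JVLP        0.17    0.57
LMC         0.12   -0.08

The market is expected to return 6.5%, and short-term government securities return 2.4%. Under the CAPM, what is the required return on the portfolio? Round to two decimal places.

β_P = Σ w_i β_i = 0.13×-0.18 + 0.20×1.75 + 0.14×0.73 + 0.24×1.47 + 0.17×0.57 + 0.12×-0.08 = 0.8689
MRP = 6.5% − 2.4% = 4.10%
E(R_P) = R_f + β_P × MRP = 2.4% + 0.8689 × 4.1% = 5.96%

5.96%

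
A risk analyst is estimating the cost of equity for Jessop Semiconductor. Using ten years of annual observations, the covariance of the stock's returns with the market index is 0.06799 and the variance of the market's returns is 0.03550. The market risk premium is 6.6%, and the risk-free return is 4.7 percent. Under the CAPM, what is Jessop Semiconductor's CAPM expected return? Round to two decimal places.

17.34%

β = Cov(R_i, R_m) / Var(R_m) = 0.06799 / 0.03550 = 1.9152
E(R) = R_f + β × MRP = 4.7% + 1.9152 × 6.6% = 17.34%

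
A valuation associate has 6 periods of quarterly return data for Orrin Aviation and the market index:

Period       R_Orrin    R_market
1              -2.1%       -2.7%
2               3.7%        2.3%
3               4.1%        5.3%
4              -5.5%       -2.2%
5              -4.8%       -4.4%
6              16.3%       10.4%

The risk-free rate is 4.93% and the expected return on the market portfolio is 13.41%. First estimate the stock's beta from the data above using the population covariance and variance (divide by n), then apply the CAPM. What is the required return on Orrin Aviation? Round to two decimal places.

Mean R_i = (-2.1 + 3.7 + 4.1 − 5.5 − 4.8 + 16.3) / 6 = 1.9500%
Mean R_m = (-2.7 + 2.3 + 5.3 − 2.2 − 4.4 + 10.4) / 6 = 1.4500%
Σ(R_i − R̄_i)(R_m − R̄_m) = 221.6850  ⇒  Cov = 221.6850 / 6 = 36.9475
Σ(R_m − R̄_m)² = 160.4150  ⇒  Var(R_m) = 160.4150 / 6 = 26.7358
β = Cov / Var(R_m) = 36.9475 / 26.7358 = 1.3819
MRP = 13.41% − 4.93% = 8.48%
E(R) = R_f + β × MRP = 4.93% + 1.3819 × 8.48% = 16.65%

16.65%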